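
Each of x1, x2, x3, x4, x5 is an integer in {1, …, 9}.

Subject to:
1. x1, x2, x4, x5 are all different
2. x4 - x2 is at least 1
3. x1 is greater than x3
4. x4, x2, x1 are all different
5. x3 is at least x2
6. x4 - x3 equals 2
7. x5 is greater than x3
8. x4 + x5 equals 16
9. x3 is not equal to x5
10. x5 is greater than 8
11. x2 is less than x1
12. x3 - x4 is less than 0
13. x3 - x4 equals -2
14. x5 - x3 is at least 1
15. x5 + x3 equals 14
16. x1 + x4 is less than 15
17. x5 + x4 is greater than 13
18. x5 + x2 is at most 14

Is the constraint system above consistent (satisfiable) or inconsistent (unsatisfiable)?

Take x1 = 6, x2 = 3, x3 = 5, x4 = 7, x5 = 9. Then constraint 2: x4 - x2 = 4; constraint 6: x4 - x3 = 2; constraint 8: x4 + x5 = 16, and every other listed constraint is also met.

Satisfiable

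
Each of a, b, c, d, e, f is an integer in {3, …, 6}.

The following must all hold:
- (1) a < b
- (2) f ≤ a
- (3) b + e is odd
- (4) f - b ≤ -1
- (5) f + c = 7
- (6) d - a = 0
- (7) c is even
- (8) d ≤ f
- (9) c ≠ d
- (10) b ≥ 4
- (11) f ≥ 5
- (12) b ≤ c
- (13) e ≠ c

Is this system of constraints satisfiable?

Unsatisfiable

From constraint 11: f ≥ 5. From constraints 10 and 12: c ≥ b ≥ 4. Hence f + c ≥ 9. But constraint 5 requires f + c = 7, and 7 < 9. Contradiction.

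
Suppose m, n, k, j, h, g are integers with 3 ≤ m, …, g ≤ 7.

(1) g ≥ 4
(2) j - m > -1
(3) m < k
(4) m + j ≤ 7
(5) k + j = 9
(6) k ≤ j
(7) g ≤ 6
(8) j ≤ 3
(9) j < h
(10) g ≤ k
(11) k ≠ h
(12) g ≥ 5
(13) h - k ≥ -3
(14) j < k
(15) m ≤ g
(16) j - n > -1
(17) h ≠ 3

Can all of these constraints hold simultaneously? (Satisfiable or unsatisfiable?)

From constraints 10 and 12: k ≥ g and g ≥ 5, so k ≥ 5. From constraints 6 and 8: k ≤ j and j ≤ 3, so k ≤ 3. But 3 < 5, so no value of k works.

Unsatisfiable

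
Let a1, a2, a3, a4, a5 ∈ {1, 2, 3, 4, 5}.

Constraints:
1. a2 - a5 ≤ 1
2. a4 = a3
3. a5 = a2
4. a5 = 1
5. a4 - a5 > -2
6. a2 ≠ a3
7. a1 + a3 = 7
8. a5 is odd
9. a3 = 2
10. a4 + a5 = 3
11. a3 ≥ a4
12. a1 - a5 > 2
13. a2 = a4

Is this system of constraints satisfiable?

Unsatisfiable

Constraint 4 fixes a5 = 1 and constraint 9 fixes a3 = 2. Constraints 2, 3, and 13 give a5 = a2 = a4 = a3, so a5 = a3. But 1 ≠ 2 — contradiction.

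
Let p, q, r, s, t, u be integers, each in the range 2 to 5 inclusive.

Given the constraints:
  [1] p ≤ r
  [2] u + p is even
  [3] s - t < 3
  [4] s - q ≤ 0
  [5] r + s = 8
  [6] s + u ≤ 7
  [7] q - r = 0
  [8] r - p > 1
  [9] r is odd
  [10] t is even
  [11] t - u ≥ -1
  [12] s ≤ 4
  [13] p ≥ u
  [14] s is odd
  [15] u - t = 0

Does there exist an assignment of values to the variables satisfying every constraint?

Try p = 2, q = 5, r = 5, s = 3, t = 2, u = 2.
Check constraint 3: s - t = 1; constraint 4: s - q = -2. The remaining constraints are straightforward to verify.

Satisfiable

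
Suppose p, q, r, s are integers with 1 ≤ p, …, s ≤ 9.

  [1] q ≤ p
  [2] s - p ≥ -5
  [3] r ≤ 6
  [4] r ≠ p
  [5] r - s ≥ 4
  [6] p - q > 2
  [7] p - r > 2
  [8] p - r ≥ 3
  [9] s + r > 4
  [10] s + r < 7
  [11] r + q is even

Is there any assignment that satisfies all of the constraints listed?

Constraints 2, 5, and 8 give s − p ≥ -5, p − r ≥ 3, r − s ≥ 4.
Adding all 3 inequalities: the left sides telescope to 0, and the right sides sum to (-5) + 3 + 4 = 2. So 0 ≥ 2, which is false.

Unsatisfiable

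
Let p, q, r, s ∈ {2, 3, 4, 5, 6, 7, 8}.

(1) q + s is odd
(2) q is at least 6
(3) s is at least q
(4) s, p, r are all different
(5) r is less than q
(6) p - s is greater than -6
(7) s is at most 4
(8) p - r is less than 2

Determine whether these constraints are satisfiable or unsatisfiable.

From constraint 2: q ≥ 6. From constraints 3 and 7: q ≤ s and s ≤ 4, so q ≤ 4. But 4 < 6, so no value of q works.

Unsatisfiable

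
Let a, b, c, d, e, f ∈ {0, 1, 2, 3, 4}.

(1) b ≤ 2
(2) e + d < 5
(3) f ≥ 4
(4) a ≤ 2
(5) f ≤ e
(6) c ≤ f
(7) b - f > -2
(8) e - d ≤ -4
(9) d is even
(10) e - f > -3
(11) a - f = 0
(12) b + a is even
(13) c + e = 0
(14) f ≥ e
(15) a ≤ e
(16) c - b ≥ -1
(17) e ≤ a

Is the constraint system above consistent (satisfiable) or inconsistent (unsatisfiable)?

Unsatisfiable

From constraints 3 and 5: e ≥ f and f ≥ 4, so e ≥ 4. From constraints 4 and 17: e ≤ a and a ≤ 2, so e ≤ 2. But 2 < 4, so no value of e works.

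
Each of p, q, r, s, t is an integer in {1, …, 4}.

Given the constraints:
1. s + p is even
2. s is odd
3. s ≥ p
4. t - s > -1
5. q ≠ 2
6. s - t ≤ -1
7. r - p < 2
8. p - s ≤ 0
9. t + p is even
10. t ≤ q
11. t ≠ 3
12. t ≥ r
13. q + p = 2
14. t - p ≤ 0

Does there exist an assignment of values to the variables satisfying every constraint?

Constraints 6, 8, and 14 give t − s ≥ 1, s − p ≥ 0, p − t ≥ 0.
Adding all 3 inequalities: the left sides telescope to 0, and the right sides sum to 1 + 0 + 0 = 1. So 0 ≥ 1, which is false.

Unsatisfiable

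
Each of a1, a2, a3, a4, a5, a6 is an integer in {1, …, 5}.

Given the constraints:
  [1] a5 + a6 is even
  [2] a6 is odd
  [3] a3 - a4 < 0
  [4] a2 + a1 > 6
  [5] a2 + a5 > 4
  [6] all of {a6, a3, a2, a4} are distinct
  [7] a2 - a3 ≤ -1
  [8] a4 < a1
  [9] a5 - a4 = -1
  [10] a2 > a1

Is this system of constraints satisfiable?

Unsatisfiable

Constraints 3, 7, 8, and 10 give a4 < a1, a1 < a2, a2 < a3, a3 < a4. Chaining: a4 < a1 < a2 < a3 < a4, which forces a4 < a4 — impossible.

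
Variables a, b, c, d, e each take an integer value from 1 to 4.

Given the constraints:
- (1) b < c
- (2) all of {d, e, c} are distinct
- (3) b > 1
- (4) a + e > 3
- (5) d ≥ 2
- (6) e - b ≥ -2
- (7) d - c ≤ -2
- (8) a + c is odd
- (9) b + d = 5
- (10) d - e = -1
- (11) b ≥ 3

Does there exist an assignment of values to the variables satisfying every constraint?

Setting (a, b, c, d, e) = (1, 3, 4, 2, 3) satisfies everything: constraint 4: a + e = 4; constraint 6: e - b = 0; constraint 7: d - c = -2, and the others follow.

Satisfiable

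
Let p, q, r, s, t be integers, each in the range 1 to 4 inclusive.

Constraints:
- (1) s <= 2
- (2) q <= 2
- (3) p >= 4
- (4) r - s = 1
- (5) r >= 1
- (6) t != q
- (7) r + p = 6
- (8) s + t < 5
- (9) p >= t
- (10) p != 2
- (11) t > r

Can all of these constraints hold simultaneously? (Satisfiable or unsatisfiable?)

Satisfiable

Take p = 4, q = 2, r = 2, s = 1, t = 3. Then constraint 4: r - s = 1; constraint 7: r + p = 6, and every other listed constraint is also met.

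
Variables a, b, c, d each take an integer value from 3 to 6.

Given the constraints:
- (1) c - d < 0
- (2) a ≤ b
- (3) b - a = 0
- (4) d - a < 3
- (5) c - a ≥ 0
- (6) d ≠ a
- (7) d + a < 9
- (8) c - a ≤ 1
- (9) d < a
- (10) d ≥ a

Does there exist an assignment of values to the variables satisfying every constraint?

Unsatisfiable

Constraints 1, 5, and 9 give a ≤ c, c < d, d < a. Chaining: a ≤ c < d < a, which forces a < a — impossible.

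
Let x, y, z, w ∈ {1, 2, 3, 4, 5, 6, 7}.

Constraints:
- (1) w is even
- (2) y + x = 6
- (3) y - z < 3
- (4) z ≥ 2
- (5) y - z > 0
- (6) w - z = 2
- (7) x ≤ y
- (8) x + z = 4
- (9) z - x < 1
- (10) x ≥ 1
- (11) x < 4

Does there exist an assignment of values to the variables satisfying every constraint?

Satisfiable

Try x = 2, y = 4, z = 2, w = 4.
Check constraint 2: y + x = 6; constraint 3: y - z = 2; constraint 5: y - z = 2. The remaining constraints are straightforward to verify.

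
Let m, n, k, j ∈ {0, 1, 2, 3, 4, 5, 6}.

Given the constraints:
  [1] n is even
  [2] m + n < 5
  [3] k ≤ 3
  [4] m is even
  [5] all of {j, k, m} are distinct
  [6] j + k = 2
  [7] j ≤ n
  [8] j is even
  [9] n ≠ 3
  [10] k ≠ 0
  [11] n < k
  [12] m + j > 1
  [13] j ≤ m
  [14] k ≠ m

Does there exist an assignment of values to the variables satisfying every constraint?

Setting (m, n, k, j) = (4, 0, 2, 0) satisfies everything: constraint 2: m + n = 4; constraint 6: j + k = 2; constraint 12: m + j = 4, and the others follow.

Satisfiable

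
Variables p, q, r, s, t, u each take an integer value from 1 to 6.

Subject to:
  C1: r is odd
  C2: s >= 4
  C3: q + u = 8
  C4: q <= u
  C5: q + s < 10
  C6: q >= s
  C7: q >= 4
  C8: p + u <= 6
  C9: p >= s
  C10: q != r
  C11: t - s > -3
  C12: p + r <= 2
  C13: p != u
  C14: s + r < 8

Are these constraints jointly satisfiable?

From constraints 2 and 9: p ≥ s ≥ 4. From constraints 4 and 7: u ≥ q ≥ 4. Hence p + u ≥ 8. But constraint 8 requires p + u ≤ 6, and 6 < 8. Contradiction.

Unsatisfiable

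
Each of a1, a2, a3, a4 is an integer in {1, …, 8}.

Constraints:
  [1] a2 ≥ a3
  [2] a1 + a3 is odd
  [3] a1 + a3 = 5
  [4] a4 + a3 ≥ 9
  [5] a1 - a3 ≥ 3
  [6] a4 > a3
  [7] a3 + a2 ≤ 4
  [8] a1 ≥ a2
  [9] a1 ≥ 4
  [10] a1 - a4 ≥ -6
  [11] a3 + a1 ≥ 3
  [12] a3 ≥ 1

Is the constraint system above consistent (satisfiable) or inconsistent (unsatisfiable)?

Satisfiable

Try a1 = 4, a2 = 1, a3 = 1, a4 = 8.
Check constraint 3: a1 + a3 = 5; constraint 4: a4 + a3 = 9; constraint 5: a1 - a3 = 3. The remaining constraints are straightforward to verify.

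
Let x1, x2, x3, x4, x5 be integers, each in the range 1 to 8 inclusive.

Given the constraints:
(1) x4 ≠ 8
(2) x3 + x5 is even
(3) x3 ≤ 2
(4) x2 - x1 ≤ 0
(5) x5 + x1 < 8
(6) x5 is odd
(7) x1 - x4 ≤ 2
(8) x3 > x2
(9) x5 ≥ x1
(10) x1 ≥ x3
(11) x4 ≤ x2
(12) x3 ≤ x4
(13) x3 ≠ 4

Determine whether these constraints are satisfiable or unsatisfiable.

Unsatisfiable

Constraints 8, 11, and 12 give x2 < x3, x3 ≤ x4, x4 ≤ x2. Chaining: x2 < x3 ≤ x4 ≤ x2, which forces x2 < x2 — impossible.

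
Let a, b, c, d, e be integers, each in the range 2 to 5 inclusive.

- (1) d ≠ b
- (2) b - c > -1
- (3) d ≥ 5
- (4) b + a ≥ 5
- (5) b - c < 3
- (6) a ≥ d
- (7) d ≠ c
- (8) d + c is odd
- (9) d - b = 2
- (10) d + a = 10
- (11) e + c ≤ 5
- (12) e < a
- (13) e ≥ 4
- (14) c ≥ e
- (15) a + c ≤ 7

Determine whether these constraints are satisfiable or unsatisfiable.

From constraints 3 and 6: a ≥ d ≥ 5. From constraints 13 and 14: c ≥ e ≥ 4. Hence a + c ≥ 9. But constraint 15 requires a + c ≤ 7, and 7 < 9. Contradiction.

Unsatisfiable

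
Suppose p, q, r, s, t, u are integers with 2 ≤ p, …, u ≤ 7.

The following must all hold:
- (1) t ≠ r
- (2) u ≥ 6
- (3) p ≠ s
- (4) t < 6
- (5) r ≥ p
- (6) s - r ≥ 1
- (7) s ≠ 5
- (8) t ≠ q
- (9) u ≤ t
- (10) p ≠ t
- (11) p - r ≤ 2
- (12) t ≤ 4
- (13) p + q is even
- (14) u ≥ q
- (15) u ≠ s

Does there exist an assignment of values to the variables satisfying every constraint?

From constraints 2 and 9: t ≥ u and u ≥ 6, so t ≥ 6. From constraint 12: t ≤ 4. But 4 < 6, so no value of t works.

Unsatisfiable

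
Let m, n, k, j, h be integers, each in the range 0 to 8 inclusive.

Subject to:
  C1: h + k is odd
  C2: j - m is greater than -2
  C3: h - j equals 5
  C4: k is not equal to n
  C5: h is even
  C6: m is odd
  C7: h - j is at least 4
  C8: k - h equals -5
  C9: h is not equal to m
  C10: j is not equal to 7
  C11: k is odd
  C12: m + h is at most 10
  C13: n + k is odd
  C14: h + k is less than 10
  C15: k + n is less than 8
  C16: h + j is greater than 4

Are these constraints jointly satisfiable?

Satisfiable

Setting (m, n, k, j, h) = (1, 4, 1, 1, 6) satisfies everything: constraint 2: j - m = 0; constraint 3: h - j = 5; constraint 7: h - j = 5, and the others follow.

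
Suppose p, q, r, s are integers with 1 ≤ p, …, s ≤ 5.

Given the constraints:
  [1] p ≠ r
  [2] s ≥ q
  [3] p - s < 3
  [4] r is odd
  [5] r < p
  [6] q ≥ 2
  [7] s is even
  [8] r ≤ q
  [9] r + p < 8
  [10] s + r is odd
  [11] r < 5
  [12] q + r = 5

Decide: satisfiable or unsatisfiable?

Satisfiable

The assignment p = 4, q = 4, r = 1, s = 4 works:
  constraint 3 holds since p - s = 0.
  constraint 9 holds since r + p = 5.
The rest check out directly.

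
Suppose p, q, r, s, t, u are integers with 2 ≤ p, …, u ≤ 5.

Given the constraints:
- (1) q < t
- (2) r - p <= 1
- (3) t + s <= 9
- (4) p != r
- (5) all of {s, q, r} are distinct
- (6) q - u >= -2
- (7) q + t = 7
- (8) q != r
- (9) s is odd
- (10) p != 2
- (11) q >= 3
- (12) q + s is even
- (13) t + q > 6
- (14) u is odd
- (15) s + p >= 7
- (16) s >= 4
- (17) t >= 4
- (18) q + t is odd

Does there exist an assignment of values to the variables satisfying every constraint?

Satisfiable

One satisfying assignment is p = 5, q = 3, r = 4, s = 5, t = 4, u = 5.
For the less obvious constraints — constraint 2: r - p = -1; constraint 3: t + s = 9 — and the others hold by inspection.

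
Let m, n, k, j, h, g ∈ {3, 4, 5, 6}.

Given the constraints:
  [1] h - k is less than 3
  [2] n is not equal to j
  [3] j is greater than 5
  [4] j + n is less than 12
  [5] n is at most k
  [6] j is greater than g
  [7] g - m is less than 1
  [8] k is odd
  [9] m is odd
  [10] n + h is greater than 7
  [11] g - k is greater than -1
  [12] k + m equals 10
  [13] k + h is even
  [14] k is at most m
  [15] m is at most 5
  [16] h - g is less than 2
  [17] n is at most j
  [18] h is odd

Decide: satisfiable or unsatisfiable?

Satisfiable

Setting (m, n, k, j, h, g) = (5, 5, 5, 6, 5, 5) satisfies everything: constraint 1: h - k = 0; constraint 4: j + n = 11; constraint 7: g - m = 0, and the others follow.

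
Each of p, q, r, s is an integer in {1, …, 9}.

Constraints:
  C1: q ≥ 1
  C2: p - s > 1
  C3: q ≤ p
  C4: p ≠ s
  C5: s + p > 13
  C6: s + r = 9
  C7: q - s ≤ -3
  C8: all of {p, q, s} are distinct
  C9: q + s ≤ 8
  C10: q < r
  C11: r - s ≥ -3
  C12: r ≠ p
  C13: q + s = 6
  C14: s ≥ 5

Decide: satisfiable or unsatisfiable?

One satisfying assignment is p = 9, q = 1, r = 4, s = 5.
For the less obvious constraints — constraint 2: p - s = 4; constraint 5: s + p = 14 — and the others hold by inspection.

Satisfiable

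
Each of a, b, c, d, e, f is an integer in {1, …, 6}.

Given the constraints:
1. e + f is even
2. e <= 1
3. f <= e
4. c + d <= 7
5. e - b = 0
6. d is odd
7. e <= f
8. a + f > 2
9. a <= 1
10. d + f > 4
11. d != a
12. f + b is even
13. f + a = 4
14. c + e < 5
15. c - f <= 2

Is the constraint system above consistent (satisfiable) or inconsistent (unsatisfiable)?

From constraints 2 and 3: f ≤ e ≤ 1. From constraint 9: a ≤ 1. Hence f + a ≤ 2. But constraint 13 requires f + a = 4, and 4 > 2. Contradiction.

Unsatisfiable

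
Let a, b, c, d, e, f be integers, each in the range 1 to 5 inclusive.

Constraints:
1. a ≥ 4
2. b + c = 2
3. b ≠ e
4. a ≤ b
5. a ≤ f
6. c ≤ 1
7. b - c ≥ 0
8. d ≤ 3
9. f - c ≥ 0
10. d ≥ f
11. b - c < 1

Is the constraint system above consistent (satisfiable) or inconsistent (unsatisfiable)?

Unsatisfiable

From constraints 1 and 5: f ≥ a and a ≥ 4, so f ≥ 4. From constraints 8 and 10: f ≤ d and d ≤ 3, so f ≤ 3. But 3 < 4, so no value of f works.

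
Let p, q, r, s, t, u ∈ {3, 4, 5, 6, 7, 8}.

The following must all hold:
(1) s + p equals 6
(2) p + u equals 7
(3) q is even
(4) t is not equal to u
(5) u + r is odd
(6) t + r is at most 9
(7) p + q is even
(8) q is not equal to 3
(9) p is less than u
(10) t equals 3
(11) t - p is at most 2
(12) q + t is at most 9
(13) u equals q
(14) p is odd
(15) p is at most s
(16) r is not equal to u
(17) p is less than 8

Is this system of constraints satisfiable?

Constraint 14 makes p odd and constraint 3 makes q even, so p + q must be odd. Constraint 7 says p + q is even — contradiction.

Unsatisfiable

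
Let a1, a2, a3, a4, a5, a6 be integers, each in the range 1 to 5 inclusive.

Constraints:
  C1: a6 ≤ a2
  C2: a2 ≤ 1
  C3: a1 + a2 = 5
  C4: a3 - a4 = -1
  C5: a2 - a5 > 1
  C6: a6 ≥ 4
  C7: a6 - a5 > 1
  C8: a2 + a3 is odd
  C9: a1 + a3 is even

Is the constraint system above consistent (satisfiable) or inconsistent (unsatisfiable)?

Unsatisfiable

From constraint 6: a6 ≥ 4. From constraints 1 and 2: a6 ≤ a2 and a2 ≤ 1, so a6 ≤ 1. But 1 < 4, so no value of a6 works.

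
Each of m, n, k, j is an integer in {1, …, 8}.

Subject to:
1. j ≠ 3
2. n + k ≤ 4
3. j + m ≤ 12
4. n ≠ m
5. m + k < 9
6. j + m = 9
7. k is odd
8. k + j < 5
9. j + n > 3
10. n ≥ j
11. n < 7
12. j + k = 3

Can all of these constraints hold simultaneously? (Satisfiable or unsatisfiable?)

Satisfiable

Try m = 7, n = 3, k = 1, j = 2.
Check constraint 2: n + k = 4; constraint 3: j + m = 9; constraint 5: m + k = 8. The remaining constraints are straightforward to verify.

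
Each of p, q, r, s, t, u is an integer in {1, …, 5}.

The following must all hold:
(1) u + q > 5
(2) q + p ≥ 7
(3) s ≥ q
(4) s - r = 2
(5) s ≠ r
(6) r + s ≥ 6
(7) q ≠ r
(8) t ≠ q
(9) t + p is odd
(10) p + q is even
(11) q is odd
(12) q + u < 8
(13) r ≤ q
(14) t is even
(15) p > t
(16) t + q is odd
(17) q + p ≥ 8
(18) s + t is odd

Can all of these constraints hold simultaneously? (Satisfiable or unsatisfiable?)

Satisfiable

Take p = 5, q = 5, r = 3, s = 5, t = 2, u = 2. Then constraint 1: u + q = 7; constraint 2: q + p = 10, and every other listed constraint is also met.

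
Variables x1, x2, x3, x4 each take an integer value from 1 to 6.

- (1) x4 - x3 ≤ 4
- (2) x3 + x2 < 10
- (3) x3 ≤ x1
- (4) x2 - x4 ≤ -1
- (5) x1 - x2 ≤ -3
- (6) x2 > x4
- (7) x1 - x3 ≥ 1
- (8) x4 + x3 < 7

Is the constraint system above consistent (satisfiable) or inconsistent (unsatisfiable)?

Unsatisfiable

Constraints 1, 4, 5, and 7 give x3 − x4 ≥ -4, x4 − x2 ≥ 1, x2 − x1 ≥ 3, x1 − x3 ≥ 1.
Adding all 4 inequalities: the left sides telescope to 0, and the right sides sum to (-4) + 1 + 3 + 1 = 1. So 0 ≥ 1, which is false.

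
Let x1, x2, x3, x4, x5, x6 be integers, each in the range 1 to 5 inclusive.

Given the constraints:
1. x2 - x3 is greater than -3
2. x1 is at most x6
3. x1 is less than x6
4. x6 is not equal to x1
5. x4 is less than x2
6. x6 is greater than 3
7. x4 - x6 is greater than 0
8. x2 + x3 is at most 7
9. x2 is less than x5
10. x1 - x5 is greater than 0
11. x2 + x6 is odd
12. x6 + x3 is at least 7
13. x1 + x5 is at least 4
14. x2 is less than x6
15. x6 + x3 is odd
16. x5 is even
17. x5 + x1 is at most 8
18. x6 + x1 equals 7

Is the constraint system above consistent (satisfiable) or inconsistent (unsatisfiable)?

Constraints 3, 5, 7, 9, and 10 give x6 < x4, x4 < x2, x2 < x5, x5 < x1, x1 < x6. Chaining: x6 < x4 < x2 < x5 < x1 < x6, which forces x6 < x6 — impossible.

Unsatisfiable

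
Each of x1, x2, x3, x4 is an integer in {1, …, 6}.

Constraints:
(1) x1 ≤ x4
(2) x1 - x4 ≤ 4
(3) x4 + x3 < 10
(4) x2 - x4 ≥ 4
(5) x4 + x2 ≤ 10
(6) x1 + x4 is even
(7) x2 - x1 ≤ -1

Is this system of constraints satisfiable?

Unsatisfiable

Constraints 2, 4, and 7 give x1 − x2 ≥ 1, x2 − x4 ≥ 4, x4 − x1 ≥ -4.
Adding all 3 inequalities: the left sides telescope to 0, and the right sides sum to 1 + 4 + (-4) = 1. So 0 ≥ 1, which is false.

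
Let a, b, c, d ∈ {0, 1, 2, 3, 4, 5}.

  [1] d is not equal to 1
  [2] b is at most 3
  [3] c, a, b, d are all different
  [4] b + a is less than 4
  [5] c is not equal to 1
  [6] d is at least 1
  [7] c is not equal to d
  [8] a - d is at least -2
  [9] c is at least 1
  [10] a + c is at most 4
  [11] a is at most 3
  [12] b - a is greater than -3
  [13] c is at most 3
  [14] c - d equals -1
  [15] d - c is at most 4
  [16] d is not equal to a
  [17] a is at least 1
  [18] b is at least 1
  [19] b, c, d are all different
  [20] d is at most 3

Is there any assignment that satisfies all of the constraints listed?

Constraints 2, 6, 9, 11, 13, 17, 18, and 20 confine each of c, a, b, d to the 3 values {1, …, 3}.
Constraint 3 requires all 4 of them to be distinct, but only 3 values are available — impossible by the pigeonhole principle.

Unsatisfiable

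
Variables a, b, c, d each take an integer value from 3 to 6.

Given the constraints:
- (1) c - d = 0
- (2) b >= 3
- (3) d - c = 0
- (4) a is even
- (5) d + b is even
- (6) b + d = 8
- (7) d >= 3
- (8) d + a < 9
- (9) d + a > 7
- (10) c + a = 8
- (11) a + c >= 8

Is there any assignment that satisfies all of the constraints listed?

Satisfiable

Setting (a, b, c, d) = (4, 4, 4, 4) satisfies everything: constraint 1: c - d = 0; constraint 3: d - c = 0, and the others follow.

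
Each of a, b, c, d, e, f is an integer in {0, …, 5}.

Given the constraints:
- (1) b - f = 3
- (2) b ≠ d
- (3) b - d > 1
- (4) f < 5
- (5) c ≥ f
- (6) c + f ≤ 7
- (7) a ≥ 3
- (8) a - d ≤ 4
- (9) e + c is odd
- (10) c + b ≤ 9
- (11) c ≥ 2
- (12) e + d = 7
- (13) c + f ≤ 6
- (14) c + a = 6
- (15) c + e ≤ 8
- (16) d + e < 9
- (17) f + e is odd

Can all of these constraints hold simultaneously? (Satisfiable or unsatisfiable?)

Satisfiable

Take a = 4, b = 5, c = 2, d = 2, e = 5, f = 2. Then constraint 1: b - f = 3; constraint 3: b - d = 3; constraint 6: c + f = 4, and every other listed constraint is also met.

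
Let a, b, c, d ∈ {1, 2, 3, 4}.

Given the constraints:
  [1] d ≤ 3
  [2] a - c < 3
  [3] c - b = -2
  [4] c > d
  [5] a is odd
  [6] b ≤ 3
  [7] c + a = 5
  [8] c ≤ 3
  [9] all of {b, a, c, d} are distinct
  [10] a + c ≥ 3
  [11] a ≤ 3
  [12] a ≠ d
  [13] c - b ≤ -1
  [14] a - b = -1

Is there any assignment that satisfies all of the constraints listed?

Constraints 1, 6, 8, and 11 confine each of b, a, c, d to the 3 values {1, …, 3} (the domain already gives each ≥ 1).
Constraint 9 requires all 4 of them to be distinct, but only 3 values are available — impossible by the pigeonhole principle.

Unsatisfiable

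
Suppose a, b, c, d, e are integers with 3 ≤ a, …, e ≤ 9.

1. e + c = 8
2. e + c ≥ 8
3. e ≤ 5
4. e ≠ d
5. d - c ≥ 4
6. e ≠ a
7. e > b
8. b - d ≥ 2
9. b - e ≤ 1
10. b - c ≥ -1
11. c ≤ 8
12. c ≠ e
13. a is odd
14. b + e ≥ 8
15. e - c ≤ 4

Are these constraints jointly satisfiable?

Constraints 5, 8, 9, and 15 give c − e ≥ -4, e − b ≥ -1, b − d ≥ 2, d − c ≥ 4.
Adding all 4 inequalities: the left sides telescope to 0, and the right sides sum to (-4) + (-1) + 2 + 4 = 1. So 0 ≥ 1, which is false.

Unsatisfiable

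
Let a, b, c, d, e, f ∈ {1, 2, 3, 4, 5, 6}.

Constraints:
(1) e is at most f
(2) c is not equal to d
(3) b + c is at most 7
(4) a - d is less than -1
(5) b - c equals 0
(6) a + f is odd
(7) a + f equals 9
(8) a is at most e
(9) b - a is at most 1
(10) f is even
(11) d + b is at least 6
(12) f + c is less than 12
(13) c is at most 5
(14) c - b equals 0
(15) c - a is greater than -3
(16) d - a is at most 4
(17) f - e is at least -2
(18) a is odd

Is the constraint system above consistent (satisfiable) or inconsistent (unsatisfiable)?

Try a = 3, b = 3, c = 3, d = 6, e = 5, f = 6.
Check constraint 3: b + c = 6; constraint 4: a - d = -3. The remaining constraints are straightforward to verify.

Satisfiable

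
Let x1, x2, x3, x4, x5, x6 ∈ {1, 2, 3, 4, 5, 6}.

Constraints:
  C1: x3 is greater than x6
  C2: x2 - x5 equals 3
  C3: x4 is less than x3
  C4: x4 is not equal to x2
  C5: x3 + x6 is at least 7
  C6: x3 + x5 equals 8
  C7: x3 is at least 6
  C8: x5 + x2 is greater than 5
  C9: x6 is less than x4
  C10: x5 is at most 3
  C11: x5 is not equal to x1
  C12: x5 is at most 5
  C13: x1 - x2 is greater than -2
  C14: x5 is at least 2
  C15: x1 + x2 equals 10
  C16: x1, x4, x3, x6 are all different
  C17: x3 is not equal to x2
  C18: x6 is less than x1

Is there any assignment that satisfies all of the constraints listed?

Satisfiable

Take x1 = 5, x2 = 5, x3 = 6, x4 = 2, x5 = 2, x6 = 1. Then constraint 2: x2 - x5 = 3; constraint 5: x3 + x6 = 7, and every other listed constraint is also met.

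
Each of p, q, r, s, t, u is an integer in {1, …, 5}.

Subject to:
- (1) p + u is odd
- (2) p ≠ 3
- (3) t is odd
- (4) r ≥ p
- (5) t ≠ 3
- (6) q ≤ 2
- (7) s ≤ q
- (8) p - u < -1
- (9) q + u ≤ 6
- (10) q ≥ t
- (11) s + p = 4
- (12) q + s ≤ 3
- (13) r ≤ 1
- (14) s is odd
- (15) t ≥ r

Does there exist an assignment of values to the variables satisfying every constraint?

Unsatisfiable

From constraints 6 and 7: s ≤ q ≤ 2. From constraints 4 and 13: p ≤ r ≤ 1. Hence s + p ≤ 3. But constraint 11 requires s + p = 4, and 4 > 3. Contradiction.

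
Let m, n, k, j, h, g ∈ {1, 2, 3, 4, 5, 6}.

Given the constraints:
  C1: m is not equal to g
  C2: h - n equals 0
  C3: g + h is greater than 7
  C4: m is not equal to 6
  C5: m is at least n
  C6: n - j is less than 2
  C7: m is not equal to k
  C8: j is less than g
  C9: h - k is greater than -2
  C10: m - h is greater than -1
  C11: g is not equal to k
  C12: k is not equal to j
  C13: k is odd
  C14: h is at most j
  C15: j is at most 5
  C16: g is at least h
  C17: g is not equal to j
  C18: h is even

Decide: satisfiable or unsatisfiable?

Satisfiable

One satisfying assignment is m = 5, n = 4, k = 3, j = 4, h = 4, g = 6.
For the less obvious constraints — constraint 2: h - n = 0; constraint 3: g + h = 10; constraint 6: n - j = 0 — and the others hold by inspection.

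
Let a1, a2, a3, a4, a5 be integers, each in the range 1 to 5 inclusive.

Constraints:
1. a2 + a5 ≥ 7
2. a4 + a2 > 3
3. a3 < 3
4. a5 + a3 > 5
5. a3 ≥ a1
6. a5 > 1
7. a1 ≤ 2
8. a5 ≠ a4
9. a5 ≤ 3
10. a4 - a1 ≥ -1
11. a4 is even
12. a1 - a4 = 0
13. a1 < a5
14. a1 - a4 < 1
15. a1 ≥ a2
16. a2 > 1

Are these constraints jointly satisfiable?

From constraints 7 and 15: a2 ≤ a1 ≤ 2. From constraint 9: a5 ≤ 3. Hence a2 + a5 ≤ 5. But constraint 1 requires a2 + a5 ≥ 7, and 7 > 5. Contradiction.

Unsatisfiable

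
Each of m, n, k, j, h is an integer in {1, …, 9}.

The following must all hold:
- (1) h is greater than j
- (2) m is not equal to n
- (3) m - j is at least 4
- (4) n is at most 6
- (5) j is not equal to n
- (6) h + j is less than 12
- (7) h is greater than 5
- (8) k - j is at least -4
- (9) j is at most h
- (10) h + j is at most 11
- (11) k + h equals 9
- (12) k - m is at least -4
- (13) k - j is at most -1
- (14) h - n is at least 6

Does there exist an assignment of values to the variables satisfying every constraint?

Constraints 3, 12, and 13 give m − j ≥ 4, j − k ≥ 1, k − m ≥ -4.
Adding all 3 inequalities: the left sides telescope to 0, and the right sides sum to 4 + 1 + (-4) = 1. So 0 ≥ 1, which is false.

Unsatisfiable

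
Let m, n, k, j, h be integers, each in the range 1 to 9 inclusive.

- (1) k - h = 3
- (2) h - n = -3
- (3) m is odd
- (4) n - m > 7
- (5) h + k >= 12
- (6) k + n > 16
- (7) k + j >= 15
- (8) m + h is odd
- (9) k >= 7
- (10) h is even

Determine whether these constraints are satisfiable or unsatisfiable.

Take m = 1, n = 9, k = 9, j = 9, h = 6. Then constraint 1: k - h = 3; constraint 2: h - n = -3, and every other listed constraint is also met.

Satisfiable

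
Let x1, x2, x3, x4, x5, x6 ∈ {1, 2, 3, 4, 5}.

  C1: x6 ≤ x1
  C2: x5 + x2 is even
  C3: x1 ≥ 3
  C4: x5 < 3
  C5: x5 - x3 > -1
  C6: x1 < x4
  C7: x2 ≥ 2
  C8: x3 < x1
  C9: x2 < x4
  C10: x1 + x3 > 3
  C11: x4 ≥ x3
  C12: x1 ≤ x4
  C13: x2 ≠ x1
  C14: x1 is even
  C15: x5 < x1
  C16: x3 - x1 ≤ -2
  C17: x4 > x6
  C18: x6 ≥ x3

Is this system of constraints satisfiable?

One satisfying assignment is x1 = 4, x2 = 2, x3 = 1, x4 = 5, x5 = 2, x6 = 4.
For the less obvious constraints — constraint 5: x5 - x3 = 1; constraint 10: x1 + x3 = 5 — and the others hold by inspection.

Satisfiable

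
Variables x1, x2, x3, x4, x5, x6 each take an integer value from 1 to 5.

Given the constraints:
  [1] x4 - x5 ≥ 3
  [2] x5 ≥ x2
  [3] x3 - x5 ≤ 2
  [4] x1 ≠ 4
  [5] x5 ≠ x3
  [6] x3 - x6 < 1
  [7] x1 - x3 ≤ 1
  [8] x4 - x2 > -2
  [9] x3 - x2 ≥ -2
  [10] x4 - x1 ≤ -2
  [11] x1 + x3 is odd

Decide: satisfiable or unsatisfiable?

Unsatisfiable

Constraints 1, 3, 7, and 10 give x5 − x3 ≥ -2, x3 − x1 ≥ -1, x1 − x4 ≥ 2, x4 − x5 ≥ 3.
Adding all 4 inequalities: the left sides telescope to 0, and the right sides sum to (-2) + (-1) + 2 + 3 = 2. So 0 ≥ 2, which is false.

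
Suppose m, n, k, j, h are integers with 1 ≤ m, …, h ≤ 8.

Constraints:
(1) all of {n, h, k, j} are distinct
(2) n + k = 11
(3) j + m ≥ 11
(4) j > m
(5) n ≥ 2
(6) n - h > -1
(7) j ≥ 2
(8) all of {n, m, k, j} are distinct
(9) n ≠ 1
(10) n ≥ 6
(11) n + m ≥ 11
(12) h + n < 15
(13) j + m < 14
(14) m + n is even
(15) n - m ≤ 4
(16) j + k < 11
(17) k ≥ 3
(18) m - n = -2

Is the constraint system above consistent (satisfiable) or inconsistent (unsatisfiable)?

Satisfiable

One satisfying assignment is m = 5, n = 7, k = 4, j = 6, h = 5.
For the less obvious constraints — constraint 2: n + k = 11; constraint 3: j + m = 11; constraint 6: n - h = 2 — and the others hold by inspection.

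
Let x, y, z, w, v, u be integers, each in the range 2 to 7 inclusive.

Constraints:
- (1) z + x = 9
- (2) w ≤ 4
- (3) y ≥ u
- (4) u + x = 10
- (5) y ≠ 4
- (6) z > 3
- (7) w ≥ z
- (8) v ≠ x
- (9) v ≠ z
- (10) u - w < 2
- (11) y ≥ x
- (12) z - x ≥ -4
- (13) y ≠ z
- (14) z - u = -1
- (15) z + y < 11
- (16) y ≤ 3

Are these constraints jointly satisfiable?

From constraints 2 and 7: z ≤ w ≤ 4. From constraints 11 and 16: x ≤ y ≤ 3. Hence z + x ≤ 7. But constraint 1 requires z + x = 9, and 9 > 7. Contradiction.

Unsatisfiable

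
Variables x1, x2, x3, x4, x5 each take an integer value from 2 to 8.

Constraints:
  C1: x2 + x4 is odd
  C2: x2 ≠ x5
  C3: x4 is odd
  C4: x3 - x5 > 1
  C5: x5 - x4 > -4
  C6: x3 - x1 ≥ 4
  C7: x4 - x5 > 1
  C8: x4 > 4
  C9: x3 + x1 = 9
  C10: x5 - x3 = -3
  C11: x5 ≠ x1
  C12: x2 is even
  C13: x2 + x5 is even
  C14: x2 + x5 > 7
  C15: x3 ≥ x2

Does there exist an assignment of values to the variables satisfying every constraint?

Satisfiable

One satisfying assignment is x1 = 2, x2 = 6, x3 = 7, x4 = 7, x5 = 4.
For the less obvious constraints — constraint 4: x3 - x5 = 3; constraint 5: x5 - x4 = -3 — and the others hold by inspection.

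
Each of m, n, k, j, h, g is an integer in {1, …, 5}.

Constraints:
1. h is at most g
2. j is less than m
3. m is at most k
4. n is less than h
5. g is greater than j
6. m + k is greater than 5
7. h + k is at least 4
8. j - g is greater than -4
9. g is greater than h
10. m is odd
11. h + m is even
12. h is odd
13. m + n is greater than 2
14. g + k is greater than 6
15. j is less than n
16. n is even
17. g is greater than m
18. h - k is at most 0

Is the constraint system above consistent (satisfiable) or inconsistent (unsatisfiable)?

Take m = 3, n = 2, k = 4, j = 1, h = 3, g = 4. Then constraint 6: m + k = 7; constraint 7: h + k = 7; constraint 8: j - g = -3, and every other listed constraint is also met.

Satisfiable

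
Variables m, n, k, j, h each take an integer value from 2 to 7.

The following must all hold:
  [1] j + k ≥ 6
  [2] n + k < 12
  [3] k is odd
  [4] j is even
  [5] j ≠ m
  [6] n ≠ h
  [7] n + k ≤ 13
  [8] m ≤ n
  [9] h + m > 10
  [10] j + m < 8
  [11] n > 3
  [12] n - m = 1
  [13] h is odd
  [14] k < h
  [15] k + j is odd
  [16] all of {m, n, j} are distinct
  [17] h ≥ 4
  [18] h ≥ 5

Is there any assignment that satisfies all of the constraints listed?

Satisfiable

Take m = 4, n = 5, k = 5, j = 2, h = 7. Then constraint 1: j + k = 7; constraint 2: n + k = 10; constraint 7: n + k = 10, and every other listed constraint is also met.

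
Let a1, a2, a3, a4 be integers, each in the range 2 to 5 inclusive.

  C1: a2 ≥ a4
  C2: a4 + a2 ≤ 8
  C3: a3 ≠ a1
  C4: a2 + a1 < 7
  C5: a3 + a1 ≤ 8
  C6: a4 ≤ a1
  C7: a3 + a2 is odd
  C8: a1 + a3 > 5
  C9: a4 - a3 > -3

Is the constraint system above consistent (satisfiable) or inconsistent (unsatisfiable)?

One satisfying assignment is a1 = 3, a2 = 3, a3 = 4, a4 = 2.
For the less obvious constraints — constraint 2: a4 + a2 = 5; constraint 4: a2 + a1 = 6 — and the others hold by inspection.

Satisfiable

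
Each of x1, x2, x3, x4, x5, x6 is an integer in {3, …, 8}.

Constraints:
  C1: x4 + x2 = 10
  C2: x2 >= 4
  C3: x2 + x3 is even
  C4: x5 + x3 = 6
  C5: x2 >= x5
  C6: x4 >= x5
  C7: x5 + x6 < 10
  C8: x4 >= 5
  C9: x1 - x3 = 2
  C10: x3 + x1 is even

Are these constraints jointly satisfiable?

Setting (x1, x2, x3, x4, x5, x6) = (5, 5, 3, 5, 3, 4) satisfies everything: constraint 1: x4 + x2 = 10; constraint 4: x5 + x3 = 6, and the others follow.

Satisfiable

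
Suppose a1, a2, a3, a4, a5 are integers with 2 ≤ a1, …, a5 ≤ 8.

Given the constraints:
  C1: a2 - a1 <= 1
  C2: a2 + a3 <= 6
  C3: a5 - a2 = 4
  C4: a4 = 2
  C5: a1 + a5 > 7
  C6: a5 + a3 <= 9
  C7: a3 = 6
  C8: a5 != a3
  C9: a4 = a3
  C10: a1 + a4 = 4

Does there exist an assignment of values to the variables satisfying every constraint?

Constraint 4 fixes a4 = 2 and constraint 7 fixes a3 = 6, but constraint 9 requires a4 = a3. Since 2 ≠ 6, contradiction.

Unsatisfiable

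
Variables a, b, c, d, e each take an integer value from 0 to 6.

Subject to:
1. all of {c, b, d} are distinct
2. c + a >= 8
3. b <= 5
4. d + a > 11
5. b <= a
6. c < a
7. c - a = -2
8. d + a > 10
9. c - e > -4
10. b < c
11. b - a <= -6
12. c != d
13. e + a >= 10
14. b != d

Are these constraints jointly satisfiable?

Satisfiable

Setting (a, b, c, d, e) = (6, 0, 4, 6, 5) satisfies everything: constraint 2: c + a = 10; constraint 4: d + a = 12; constraint 7: c - a = -2, and the others follow.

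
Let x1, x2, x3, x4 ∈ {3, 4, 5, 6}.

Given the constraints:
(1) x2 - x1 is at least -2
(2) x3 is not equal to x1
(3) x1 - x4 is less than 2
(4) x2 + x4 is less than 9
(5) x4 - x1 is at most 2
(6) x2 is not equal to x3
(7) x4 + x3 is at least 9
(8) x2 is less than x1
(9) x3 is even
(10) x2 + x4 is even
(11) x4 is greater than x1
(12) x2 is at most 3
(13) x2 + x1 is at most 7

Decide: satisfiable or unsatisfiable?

One satisfying assignment is x1 = 4, x2 = 3, x3 = 6, x4 = 5.
For the less obvious constraints — constraint 1: x2 - x1 = -1; constraint 3: x1 - x4 = -1 — and the others hold by inspection.

Satisfiable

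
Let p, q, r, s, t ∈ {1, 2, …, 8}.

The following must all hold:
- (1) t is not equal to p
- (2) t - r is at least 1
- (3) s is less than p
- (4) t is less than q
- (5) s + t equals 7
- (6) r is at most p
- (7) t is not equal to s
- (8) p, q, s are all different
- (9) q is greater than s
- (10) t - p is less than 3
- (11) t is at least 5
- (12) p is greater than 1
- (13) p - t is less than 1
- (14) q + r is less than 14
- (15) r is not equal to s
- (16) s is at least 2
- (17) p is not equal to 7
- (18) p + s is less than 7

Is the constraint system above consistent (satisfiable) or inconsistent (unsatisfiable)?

The assignment p = 4, q = 8, r = 4, s = 2, t = 5 works:
  constraint 2 holds since t - r = 1.
  constraint 5 holds since s + t = 7.
  constraint 10 holds since t - p = 1.
The rest check out directly.

Satisfiable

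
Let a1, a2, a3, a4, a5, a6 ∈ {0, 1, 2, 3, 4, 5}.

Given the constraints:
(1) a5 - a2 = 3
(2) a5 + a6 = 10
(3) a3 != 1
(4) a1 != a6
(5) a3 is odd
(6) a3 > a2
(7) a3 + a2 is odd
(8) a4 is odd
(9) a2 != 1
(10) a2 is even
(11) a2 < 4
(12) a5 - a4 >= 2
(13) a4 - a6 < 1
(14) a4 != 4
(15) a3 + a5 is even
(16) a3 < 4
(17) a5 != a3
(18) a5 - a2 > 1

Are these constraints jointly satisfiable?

Satisfiable

The assignment a1 = 1, a2 = 2, a3 = 3, a4 = 3, a5 = 5, a6 = 5 works:
  constraint 1 holds since a5 - a2 = 3.
  constraint 2 holds since a5 + a6 = 10.
The rest check out directly.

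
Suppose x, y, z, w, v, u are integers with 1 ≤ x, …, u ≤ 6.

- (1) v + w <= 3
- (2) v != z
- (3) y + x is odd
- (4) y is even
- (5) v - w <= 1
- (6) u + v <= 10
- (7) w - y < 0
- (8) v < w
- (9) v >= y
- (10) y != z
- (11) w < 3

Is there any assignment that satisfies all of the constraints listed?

Constraints 7, 8, and 9 give w < y, y ≤ v, v < w. Chaining: w < y ≤ v < w, which forces w < w — impossible.

Unsatisfiable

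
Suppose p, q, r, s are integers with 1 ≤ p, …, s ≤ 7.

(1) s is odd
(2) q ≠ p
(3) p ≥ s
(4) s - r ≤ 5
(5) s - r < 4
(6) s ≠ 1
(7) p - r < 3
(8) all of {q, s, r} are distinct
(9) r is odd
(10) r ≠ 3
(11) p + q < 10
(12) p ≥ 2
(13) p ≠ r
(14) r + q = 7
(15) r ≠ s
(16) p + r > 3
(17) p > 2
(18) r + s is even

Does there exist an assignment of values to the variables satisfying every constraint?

Setting (p, q, r, s) = (3, 6, 1, 3) satisfies everything: constraint 4: s - r = 2; constraint 5: s - r = 2; constraint 7: p - r = 2, and the others follow.

Satisfiable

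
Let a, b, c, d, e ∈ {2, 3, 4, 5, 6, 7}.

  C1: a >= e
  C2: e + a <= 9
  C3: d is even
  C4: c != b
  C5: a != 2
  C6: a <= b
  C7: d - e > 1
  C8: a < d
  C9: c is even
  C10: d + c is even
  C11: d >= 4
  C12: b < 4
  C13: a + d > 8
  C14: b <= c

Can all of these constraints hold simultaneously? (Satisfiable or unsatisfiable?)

Satisfiable

Take a = 3, b = 3, c = 4, d = 6, e = 3. Then constraint 2: e + a = 6; constraint 7: d - e = 3, and every other listed constraint is also met.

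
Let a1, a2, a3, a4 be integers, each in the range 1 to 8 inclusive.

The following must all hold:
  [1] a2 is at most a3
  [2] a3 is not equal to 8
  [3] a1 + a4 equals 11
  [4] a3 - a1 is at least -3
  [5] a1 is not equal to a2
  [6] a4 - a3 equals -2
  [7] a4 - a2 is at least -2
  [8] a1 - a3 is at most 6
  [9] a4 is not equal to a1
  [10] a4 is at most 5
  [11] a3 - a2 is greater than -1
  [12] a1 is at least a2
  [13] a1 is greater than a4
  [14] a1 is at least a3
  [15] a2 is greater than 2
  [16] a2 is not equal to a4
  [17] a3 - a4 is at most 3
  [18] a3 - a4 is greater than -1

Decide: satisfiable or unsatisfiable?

Satisfiable

Setting (a1, a2, a3, a4) = (8, 5, 5, 3) satisfies everything: constraint 3: a1 + a4 = 11; constraint 4: a3 - a1 = -3, and the others follow.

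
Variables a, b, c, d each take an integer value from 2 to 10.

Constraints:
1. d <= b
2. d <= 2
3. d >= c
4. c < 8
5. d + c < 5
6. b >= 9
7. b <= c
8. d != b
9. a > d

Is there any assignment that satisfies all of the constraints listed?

From constraints 6 and 7: c ≥ b and b ≥ 9, so c ≥ 9. From constraints 2 and 3: c ≤ d and d ≤ 2, so c ≤ 2. But 2 < 9, so no value of c works.

Unsatisfiable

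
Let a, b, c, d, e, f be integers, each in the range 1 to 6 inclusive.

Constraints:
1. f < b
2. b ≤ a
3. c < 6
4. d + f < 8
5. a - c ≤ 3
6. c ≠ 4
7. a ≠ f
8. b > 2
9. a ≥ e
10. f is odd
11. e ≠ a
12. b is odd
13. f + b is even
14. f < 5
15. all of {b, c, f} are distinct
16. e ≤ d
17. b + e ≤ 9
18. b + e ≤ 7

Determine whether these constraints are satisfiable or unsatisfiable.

The assignment a = 5, b = 5, c = 2, d = 4, e = 1, f = 1 works:
  constraint 4 holds since d + f = 5.
  constraint 5 holds since a - c = 3.
The rest check out directly.

Satisfiable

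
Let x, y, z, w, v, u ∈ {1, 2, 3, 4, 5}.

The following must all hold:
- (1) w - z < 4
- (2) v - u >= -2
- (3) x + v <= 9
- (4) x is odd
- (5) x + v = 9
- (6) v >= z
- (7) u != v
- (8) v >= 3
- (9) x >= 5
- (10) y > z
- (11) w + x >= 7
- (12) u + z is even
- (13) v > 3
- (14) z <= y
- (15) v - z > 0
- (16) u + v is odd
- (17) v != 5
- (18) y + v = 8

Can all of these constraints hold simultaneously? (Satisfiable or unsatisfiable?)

Satisfiable

Setting (x, y, z, w, v, u) = (5, 4, 3, 5, 4, 5) satisfies everything: constraint 1: w - z = 2; constraint 2: v - u = -1, and the others follow.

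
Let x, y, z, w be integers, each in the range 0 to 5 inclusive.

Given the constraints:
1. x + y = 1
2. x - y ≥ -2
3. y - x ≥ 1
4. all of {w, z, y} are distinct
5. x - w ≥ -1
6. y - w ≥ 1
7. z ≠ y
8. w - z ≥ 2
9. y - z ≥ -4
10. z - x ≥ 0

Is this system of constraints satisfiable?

Constraints 2, 6, 8, and 10 give z − x ≥ 0, x − y ≥ -2, y − w ≥ 1, w − z ≥ 2.
Adding all 4 inequalities: the left sides telescope to 0, and the right sides sum to 0 + (-2) + 1 + 2 = 1. So 0 ≥ 1, which is false.

Unsatisfiable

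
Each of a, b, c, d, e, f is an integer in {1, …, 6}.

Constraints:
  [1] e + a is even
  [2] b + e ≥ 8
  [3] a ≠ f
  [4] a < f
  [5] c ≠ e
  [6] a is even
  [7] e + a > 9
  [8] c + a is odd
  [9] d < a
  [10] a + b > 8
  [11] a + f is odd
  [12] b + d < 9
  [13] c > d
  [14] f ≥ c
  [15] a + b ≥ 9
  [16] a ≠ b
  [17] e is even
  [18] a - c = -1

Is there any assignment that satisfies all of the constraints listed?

Satisfiable

Setting (a, b, c, d, e, f) = (4, 5, 5, 3, 6, 5) satisfies everything: constraint 2: b + e = 11; constraint 7: e + a = 10, and the others follow.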